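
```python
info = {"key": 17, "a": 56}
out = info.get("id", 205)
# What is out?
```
Trace:
  info={'key': 17, 'a': 56}
  info={'key': 17, 'a': 56}, out=205

Final answer: 205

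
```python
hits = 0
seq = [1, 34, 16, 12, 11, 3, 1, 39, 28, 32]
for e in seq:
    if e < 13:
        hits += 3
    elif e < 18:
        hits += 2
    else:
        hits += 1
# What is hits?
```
Trace:
  hits=0
  hits=3, e=1
  hits=4, e=34
  hits=6, e=16
  hits=9, e=12
  hits=12, e=11
  hits=15, e=3
  hits=18, e=1
  hits=19, e=39
  hits=20, e=28
  hits=21, e=32

Final answer: 21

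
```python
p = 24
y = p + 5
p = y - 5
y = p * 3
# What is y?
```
Trace:
  p=24
  p=24, y=29
  p=24, y=29
  p=24, y=72

Final answer: 72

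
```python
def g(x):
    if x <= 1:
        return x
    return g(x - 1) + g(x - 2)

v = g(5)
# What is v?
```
Call trace (a repeated sub-call is expanded the first time; later identical calls just restate its return value):
g(x=5)
  g(x=4)
    g(x=3)
      g(x=2)
        g(x=1)
        -> return 1
        g(x=0)
        -> return 0
      -> return 1
      g(x=1)
      -> return 1
    -> return 2
    g(x=2) -> return 1  (same call as traced above)
  -> return 3
  g(x=3) -> return 2  (same call as traced above)
-> return 5

Final answer: 5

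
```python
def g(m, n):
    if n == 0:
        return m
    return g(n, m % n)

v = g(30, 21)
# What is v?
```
Call trace:
g(m=30, n=21)
  g(m=21, n=9)
    g(m=9, n=3)
      g(m=3, n=0)
      -> return 3
    -> return 3
  -> return 3
-> return 3

Final answer: 3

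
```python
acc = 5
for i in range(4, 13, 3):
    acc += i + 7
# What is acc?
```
Trace:
  acc=5
  acc=16, i=4
  acc=30, i=7
  acc=47, i=10

Final answer: 47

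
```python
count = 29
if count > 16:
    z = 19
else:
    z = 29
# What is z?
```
Trace:
  count=29
  count=29, z=19

Final answer: 19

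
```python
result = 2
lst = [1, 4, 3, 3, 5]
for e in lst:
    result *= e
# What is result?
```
Trace:
  result=2
  result=2, e=1
  result=8, e=4
  result=24, e=3
  result=72, e=3
  result=360, e=5

Final answer: 360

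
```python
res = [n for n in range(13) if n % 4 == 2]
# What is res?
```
Trace:
  n=0
  n=1
  n=2
  n=3
  n=4
  n=5
  n=6
  n=7
  n=8
  n=9
  n=10
  n=11
  n=12
  res=[2, 6, 10]

Final answer: [2, 6, 10]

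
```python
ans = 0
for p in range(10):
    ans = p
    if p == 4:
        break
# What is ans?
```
Trace:
  ans=0
  ans=0, p=0
  ans=1, p=1
  ans=2, p=2
  ans=3, p=3
  ans=4, p=4

Final answer: 4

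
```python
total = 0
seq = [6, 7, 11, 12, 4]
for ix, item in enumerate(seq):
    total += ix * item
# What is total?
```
Trace:
  total=0
  total=0, ix=0, item=6
  total=7, ix=1, item=7
  total=29, ix=2, item=11
  total=65, ix=3, item=12
  total=81, ix=4, item=4

Final answer: 81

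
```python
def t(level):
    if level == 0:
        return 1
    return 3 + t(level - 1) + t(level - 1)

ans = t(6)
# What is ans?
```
Call trace (a repeated sub-call is expanded the first time; later identical calls just restate its return value):
t(level=6)
  t(level=5)
    t(level=4)
      t(level=3)
        t(level=2)
          t(level=1)
            t(level=0)
            -> return 1
            t(level=0)
            -> return 1
          -> return 5
          t(level=1) -> return 5  (same call as traced above)
        -> return 13
        t(level=2) -> return 13  (same call as traced above)
      -> return 29
      t(level=3) -> return 29  (same call as traced above)
    -> return 61
    t(level=4) -> return 61  (same call as traced above)
  -> return 125
  t(level=5) -> return 125  (same call as traced above)
-> return 253

Final answer: 253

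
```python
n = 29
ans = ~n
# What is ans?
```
Trace:
  n=29
  n=29, ans=-30

Final answer: -30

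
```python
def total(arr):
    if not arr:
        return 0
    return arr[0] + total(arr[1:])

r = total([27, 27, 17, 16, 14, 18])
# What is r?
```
Call trace:
total(arr=[27, 27, 17, 16, 14, 18])
  total(arr=[27, 17, 16, 14, 18])
    total(arr=[17, 16, 14, 18])
      total(arr=[16, 14, 18])
        total(arr=[14, 18])
          total(arr=[18])
            total(arr=[])
            -> return 0
          -> return 18
        -> return 32
      -> return 48
    -> return 65
  -> return 92
-> return 119

Final answer: 119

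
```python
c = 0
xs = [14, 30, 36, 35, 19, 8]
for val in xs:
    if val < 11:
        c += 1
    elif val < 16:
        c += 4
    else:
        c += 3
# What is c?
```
Trace:
  c=0
  c=4, val=14
  c=7, val=30
  c=10, val=36
  c=13, val=35
  c=16, val=19
  c=17, val=8

Final answer: 17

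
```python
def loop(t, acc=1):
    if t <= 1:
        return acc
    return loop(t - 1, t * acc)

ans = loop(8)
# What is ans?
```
Call trace:
loop(t=8, acc=1)
  loop(t=7, acc=8)
    loop(t=6, acc=56)
      loop(t=5, acc=336)
        loop(t=4, acc=1680)
          loop(t=3, acc=6720)
            loop(t=2, acc=20160)
              loop(t=1, acc=40320)
              -> return 40320
            -> return 40320
          -> return 40320
        -> return 40320
      -> return 40320
    -> return 40320
  -> return 40320
-> return 40320

Final answer: 40320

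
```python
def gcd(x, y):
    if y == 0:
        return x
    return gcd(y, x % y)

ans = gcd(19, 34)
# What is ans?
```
Call trace:
gcd(x=19, y=34)
  gcd(x=34, y=19)
    gcd(x=19, y=15)
      gcd(x=15, y=4)
        gcd(x=4, y=3)
          gcd(x=3, y=1)
            gcd(x=1, y=0)
            -> return 1
          -> return 1
        -> return 1
      -> return 1
    -> return 1
  -> return 1
-> return 1

Final answer: 1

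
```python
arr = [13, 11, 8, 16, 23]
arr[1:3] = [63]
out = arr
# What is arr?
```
Trace:
  arr=[13, 11, 8, 16, 23]
  arr=[13, 63, 16, 23]
  arr=[13, 63, 16, 23], out=[13, 63, 16, 23]

Final answer: [13, 63, 16, 23]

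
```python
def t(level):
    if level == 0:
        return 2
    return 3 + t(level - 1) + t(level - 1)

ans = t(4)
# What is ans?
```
Call trace (a repeated sub-call is expanded the first time; later identical calls just restate its return value):
t(level=4)
  t(level=3)
    t(level=2)
      t(level=1)
        t(level=0)
        -> return 2
        t(level=0)
        -> return 2
      -> return 7
      t(level=1) -> return 7  (same call as traced above)
    -> return 17
    t(level=2) -> return 17  (same call as traced above)
  -> return 37
  t(level=3) -> return 37  (same call as traced above)
-> return 77

Final answer: 77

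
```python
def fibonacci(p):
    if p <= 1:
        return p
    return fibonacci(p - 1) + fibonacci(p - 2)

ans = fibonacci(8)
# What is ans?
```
Call trace (a repeated sub-call is expanded the first time; later identical calls just restate its return value):
fibonacci(p=8)
  fibonacci(p=7)
    fibonacci(p=6)
      fibonacci(p=5)
        fibonacci(p=4)
          fibonacci(p=3)
            fibonacci(p=2)
              fibonacci(p=1)
              -> return 1
              fibonacci(p=0)
              -> return 0
            -> return 1
            fibonacci(p=1)
            -> return 1
          -> return 2
          fibonacci(p=2) -> return 1  (same call as traced above)
        -> return 3
        fibonacci(p=3) -> return 2  (same call as traced above)
      -> return 5
      fibonacci(p=4) -> return 3  (same call as traced above)
    -> return 8
    fibonacci(p=5) -> return 5  (same call as traced above)
  -> return 13
  fibonacci(p=6) -> return 8  (same call as traced above)
-> return 21

Final answer: 21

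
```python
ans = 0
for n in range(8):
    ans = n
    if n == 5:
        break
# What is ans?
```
Trace:
  ans=0
  ans=0, n=0
  ans=1, n=1
  ans=2, n=2
  ans=3, n=3
  ans=4, n=4
  ans=5, n=5

Final answer: 5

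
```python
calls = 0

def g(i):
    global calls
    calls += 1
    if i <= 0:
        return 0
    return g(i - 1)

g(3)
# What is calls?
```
Call trace:
g(i=3)
  g(i=2)
    g(i=1)
      g(i=0)
      -> return 0
    -> return 0
  -> return 0
-> return 0

calls is incremented once per call. g is entered once for each i = 3, 2, 1, 0 (the i <= 0 call returns without recursing), i.e. 3 + 1 calls.
calls = 4

Final answer: 4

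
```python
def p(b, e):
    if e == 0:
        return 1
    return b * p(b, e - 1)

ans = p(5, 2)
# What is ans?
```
Call trace:
p(b=5, e=2)
  p(b=5, e=1)
    p(b=5, e=0)
    -> return 1
  -> return 5
-> return 25

Final answer: 25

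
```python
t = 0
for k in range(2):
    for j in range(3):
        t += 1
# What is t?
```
Trace:
  t=0
  t=1, k=0, j=0
  t=2, k=0, j=1
  t=3, k=0, j=2
  t=4, k=1, j=0
  t=5, k=1, j=1
  t=6, k=1, j=2

Final answer: 6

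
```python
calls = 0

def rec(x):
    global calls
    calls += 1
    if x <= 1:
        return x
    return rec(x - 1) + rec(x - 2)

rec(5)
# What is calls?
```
Call trace (a repeated sub-call is expanded the first time; later identical calls just restate its return value):
rec(x=5)
  rec(x=4)
    rec(x=3)
      rec(x=2)
        rec(x=1)
        -> return 1
        rec(x=0)
        -> return 0
      -> return 1
      rec(x=1)
      -> return 1
    -> return 2
    rec(x=2) -> return 1  (same call as traced above)
  -> return 3
  rec(x=3) -> return 2  (same call as traced above)
-> return 5

calls is incremented once per call, so count the calls in each subtree. Let C(x) = number of calls made by rec(x).
C(0) = C(1) = 1 (base case, no recursion); C(x) = 1 + C(x - 1) + C(x - 2) otherwise.
C(2) = 1 + C(1) + C(0) = 1 + 1 + 1 = 3
C(3) = 1 + C(2) + C(1) = 1 + 3 + 1 = 5
C(4) = 1 + C(3) + C(2) = 1 + 5 + 3 = 9
C(5) = 1 + C(4) + C(3) = 1 + 9 + 5 = 15
calls = C(5) = 15

Final answer: 15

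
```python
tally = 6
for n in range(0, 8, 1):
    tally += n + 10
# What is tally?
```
Trace:
  tally=6
  tally=16, n=0
  tally=27, n=1
  tally=39, n=2
  tally=52, n=3
  tally=66, n=4
  tally=81, n=5
  tally=97, n=6
  tally=114, n=7

Final answer: 114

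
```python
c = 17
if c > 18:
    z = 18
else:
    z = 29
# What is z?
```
Trace:
  c=17
  c=17, z=29

Final answer: 29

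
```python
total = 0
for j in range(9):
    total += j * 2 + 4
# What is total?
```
Trace:
  total=0
  total=4, j=0
  total=10, j=1
  total=18, j=2
  total=28, j=3
  total=40, j=4
  total=54, j=5
  total=70, j=6
  total=88, j=7
  total=108, j=8

Final answer: 108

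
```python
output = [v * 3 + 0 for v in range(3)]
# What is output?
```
Trace:
  v=0
  v=1
  v=2
  output=[0, 3, 6]

Final answer: [0, 3, 6]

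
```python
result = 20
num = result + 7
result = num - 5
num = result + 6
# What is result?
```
Trace:
  result=20
  result=20, num=27
  result=22, num=27
  result=22, num=28

Final answer: 22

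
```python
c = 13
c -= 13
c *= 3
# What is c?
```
Trace:
  c=13
  c=0
  c=0

Final answer: 0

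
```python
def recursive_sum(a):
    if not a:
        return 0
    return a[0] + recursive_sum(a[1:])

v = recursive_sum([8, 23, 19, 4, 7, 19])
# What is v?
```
Call trace:
recursive_sum(a=[8, 23, 19, 4, 7, 19])
  recursive_sum(a=[23, 19, 4, 7, 19])
    recursive_sum(a=[19, 4, 7, 19])
      recursive_sum(a=[4, 7, 19])
        recursive_sum(a=[7, 19])
          recursive_sum(a=[19])
            recursive_sum(a=[])
            -> return 0
          -> return 19
        -> return 26
      -> return 30
    -> return 49
  -> return 72
-> return 80

Final answer: 80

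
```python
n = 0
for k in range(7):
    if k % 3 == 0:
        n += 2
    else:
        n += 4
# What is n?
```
Trace:
  n=0
  n=2, k=0
  n=6, k=1
  n=10, k=2
  n=12, k=3
  n=16, k=4
  n=20, k=5
  n=22, k=6

Final answer: 22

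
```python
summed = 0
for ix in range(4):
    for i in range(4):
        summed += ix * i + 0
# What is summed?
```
Trace:
  summed=0
  summed=0, ix=0, i=0
  summed=0, ix=0, i=1
  summed=0, ix=0, i=2
  summed=0, ix=0, i=3
  summed=0, ix=1, i=0
  summed=1, ix=1, i=1
  summed=3, ix=1, i=2
  summed=6, ix=1, i=3
  summed=6, ix=2, i=0
  summed=8, ix=2, i=1
  summed=12, ix=2, i=2
  summed=18, ix=2, i=3
  summed=18, ix=3, i=0
  summed=21, ix=3, i=1
  summed=27, ix=3, i=2
  summed=36, ix=3, i=3

Final answer: 36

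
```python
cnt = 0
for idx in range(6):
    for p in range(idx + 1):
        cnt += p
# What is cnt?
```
Trace:
  cnt=0
  cnt=0, idx=0, p=0
  cnt=0, idx=1, p=0
  cnt=1, idx=1, p=1
  cnt=1, idx=2, p=0
  cnt=2, idx=2, p=1
  cnt=4, idx=2, p=2
  cnt=4, idx=3, p=0
  cnt=5, idx=3, p=1
  cnt=7, idx=3, p=2
  cnt=10, idx=3, p=3
  cnt=10, idx=4, p=0
  cnt=11, idx=4, p=1
  cnt=13, idx=4, p=2
  cnt=16, idx=4, p=3
  cnt=20, idx=4, p=4
  cnt=20, idx=5, p=0
  cnt=21, idx=5, p=1
  cnt=23, idx=5, p=2
  cnt=26, idx=5, p=3
  cnt=30, idx=5, p=4
  cnt=35, idx=5, p=5

Final answer: 35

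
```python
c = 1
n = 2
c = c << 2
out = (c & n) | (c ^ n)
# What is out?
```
Trace:
  c=1
  c=1, n=2
  c=4, n=2
  c=4, n=2, out=6

Final answer: 6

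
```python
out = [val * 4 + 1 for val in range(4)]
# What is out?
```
Trace:
  val=0
  val=1
  val=2
  val=3
  out=[1, 5, 9, 13]

Final answer: [1, 5, 9, 13]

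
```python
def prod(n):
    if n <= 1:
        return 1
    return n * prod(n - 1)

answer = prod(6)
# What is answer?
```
Call trace:
prod(n=6)
  prod(n=5)
    prod(n=4)
      prod(n=3)
        prod(n=2)
          prod(n=1)
          -> return 1
        -> return 2
      -> return 6
    -> return 24
  -> return 120
-> return 720

Final answer: 720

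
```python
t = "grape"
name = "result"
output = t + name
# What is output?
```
Trace:
  t='grape'
  t='grape', name='result'
  t='grape', name='result', output='graperesult'

Final answer: 'graperesult'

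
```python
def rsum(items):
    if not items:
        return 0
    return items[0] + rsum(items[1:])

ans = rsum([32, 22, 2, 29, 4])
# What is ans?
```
Call trace:
rsum(items=[32, 22, 2, 29, 4])
  rsum(items=[22, 2, 29, 4])
    rsum(items=[2, 29, 4])
      rsum(items=[29, 4])
        rsum(items=[4])
          rsum(items=[])
          -> return 0
        -> return 4
      -> return 33
    -> return 35
  -> return 57
-> return 89

Final answer: 89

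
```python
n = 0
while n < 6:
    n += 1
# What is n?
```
Trace:
  n=0
  n=1
  n=2
  n=3
  n=4
  n=5
  n=6

Final answer: 6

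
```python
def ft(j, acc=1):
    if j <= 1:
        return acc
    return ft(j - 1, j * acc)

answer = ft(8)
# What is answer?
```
Call trace:
ft(j=8, acc=1)
  ft(j=7, acc=8)
    ft(j=6, acc=56)
      ft(j=5, acc=336)
        ft(j=4, acc=1680)
          ft(j=3, acc=6720)
            ft(j=2, acc=20160)
              ft(j=1, acc=40320)
              -> return 40320
            -> return 40320
          -> return 40320
        -> return 40320
      -> return 40320
    -> return 40320
  -> return 40320
-> return 40320

Final answer: 40320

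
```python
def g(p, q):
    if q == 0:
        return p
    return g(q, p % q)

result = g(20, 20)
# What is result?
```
Call trace:
g(p=20, q=20)
  g(p=20, q=0)
  -> return 20
-> return 20

Final answer: 20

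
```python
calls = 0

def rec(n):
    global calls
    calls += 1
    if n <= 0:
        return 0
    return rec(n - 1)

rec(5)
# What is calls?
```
Call trace:
rec(n=5)
  rec(n=4)
    rec(n=3)
      rec(n=2)
        rec(n=1)
          rec(n=0)
          -> return 0
        -> return 0
      -> return 0
    -> return 0
  -> return 0
-> return 0

calls is incremented once per call. rec is entered once for each n = 5, 4, 3, 2, 1, 0 (the n <= 0 call returns without recursing), i.e. 5 + 1 calls.
calls = 6

Final answer: 6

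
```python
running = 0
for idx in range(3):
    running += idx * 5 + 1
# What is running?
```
Trace:
  running=0
  running=1, idx=0
  running=7, idx=1
  running=18, idx=2

Final answer: 18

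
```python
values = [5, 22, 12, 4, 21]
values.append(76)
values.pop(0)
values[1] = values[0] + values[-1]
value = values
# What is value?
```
Trace:
  values=[5, 22, 12, 4, 21]
  values=[5, 22, 12, 4, 21, 76]
  values=[22, 12, 4, 21, 76]
  values=[22, 98, 4, 21, 76]
  values=[22, 98, 4, 21, 76], value=[22, 98, 4, 21, 76]

Final answer: [22, 98, 4, 21, 76]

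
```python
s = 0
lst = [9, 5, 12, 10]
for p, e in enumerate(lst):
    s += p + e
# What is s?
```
Trace:
  s=0
  s=9, p=0, e=9
  s=15, p=1, e=5
  s=29, p=2, e=12
  s=42, p=3, e=10

Final answer: 42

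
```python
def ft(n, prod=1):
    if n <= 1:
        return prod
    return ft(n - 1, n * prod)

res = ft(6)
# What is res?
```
Call trace:
ft(n=6, prod=1)
  ft(n=5, prod=6)
    ft(n=4, prod=30)
      ft(n=3, prod=120)
        ft(n=2, prod=360)
          ft(n=1, prod=720)
          -> return 720
        -> return 720
      -> return 720
    -> return 720
  -> return 720
-> return 720

Final answer: 720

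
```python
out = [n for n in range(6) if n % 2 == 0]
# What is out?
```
Trace:
  n=0
  n=1
  n=2
  n=3
  n=4
  n=5
  out=[0, 2, 4]

Final answer: [0, 2, 4]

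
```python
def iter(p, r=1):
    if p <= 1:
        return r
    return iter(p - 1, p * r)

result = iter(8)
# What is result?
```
Call trace:
iter(p=8, r=1)
  iter(p=7, r=8)
    iter(p=6, r=56)
      iter(p=5, r=336)
        iter(p=4, r=1680)
          iter(p=3, r=6720)
            iter(p=2, r=20160)
              iter(p=1, r=40320)
              -> return 40320
            -> return 40320
          -> return 40320
        -> return 40320
      -> return 40320
    -> return 40320
  -> return 40320
-> return 40320

Final answer: 40320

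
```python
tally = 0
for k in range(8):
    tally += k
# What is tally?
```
Trace:
  tally=0
  tally=0, k=0
  tally=1, k=1
  tally=3, k=2
  tally=6, k=3
  tally=10, k=4
  tally=15, k=5
  tally=21, k=6
  tally=28, k=7

Final answer: 28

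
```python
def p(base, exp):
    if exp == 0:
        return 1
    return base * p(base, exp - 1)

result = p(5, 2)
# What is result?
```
Call trace:
p(base=5, exp=2)
  p(base=5, exp=1)
    p(base=5, exp=0)
    -> return 1
  -> return 5
-> return 25

Final answer: 25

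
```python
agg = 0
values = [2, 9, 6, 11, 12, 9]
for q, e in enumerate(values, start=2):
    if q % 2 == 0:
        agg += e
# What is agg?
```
Trace:
  agg=0
  agg=2, q=2, e=2
  agg=2, q=3, e=9
  agg=8, q=4, e=6
  agg=8, q=5, e=11
  agg=20, q=6, e=12
  agg=20, q=7, e=9

Final answer: 20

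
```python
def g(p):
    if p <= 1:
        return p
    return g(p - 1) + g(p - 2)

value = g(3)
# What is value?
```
Call trace:
g(p=3)
  g(p=2)
    g(p=1)
    -> return 1
    g(p=0)
    -> return 0
  -> return 1
  g(p=1)
  -> return 1
-> return 2

Final answer: 2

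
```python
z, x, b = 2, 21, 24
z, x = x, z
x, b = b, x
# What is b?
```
Trace:
  z=2, x=21, b=24
  z=21, x=2, b=24
  z=21, x=24, b=2

Final answer: 2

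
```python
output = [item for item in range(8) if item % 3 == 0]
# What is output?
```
Trace:
  item=0
  item=1
  item=2
  item=3
  item=4
  item=5
  item=6
  item=7
  output=[0, 3, 6]

Final answer: [0, 3, 6]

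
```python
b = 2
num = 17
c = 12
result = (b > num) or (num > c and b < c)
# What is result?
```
Trace:
  b=2
  b=2, num=17
  b=2, num=17, c=12
  b=2, num=17, c=12, result=True

Final answer: True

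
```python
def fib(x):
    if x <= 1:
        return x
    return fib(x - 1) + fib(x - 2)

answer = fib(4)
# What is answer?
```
Call trace (a repeated sub-call is expanded the first time; later identical calls just restate its return value):
fib(x=4)
  fib(x=3)
    fib(x=2)
      fib(x=1)
      -> return 1
      fib(x=0)
      -> return 0
    -> return 1
    fib(x=1)
    -> return 1
  -> return 2
  fib(x=2) -> return 1  (same call as traced above)
-> return 3

Final answer: 3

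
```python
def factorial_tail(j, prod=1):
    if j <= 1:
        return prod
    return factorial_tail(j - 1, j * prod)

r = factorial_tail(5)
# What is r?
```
Call trace:
factorial_tail(j=5, prod=1)
  factorial_tail(j=4, prod=5)
    factorial_tail(j=3, prod=20)
      factorial_tail(j=2, prod=60)
        factorial_tail(j=1, prod=120)
        -> return 120
      -> return 120
    -> return 120
  -> return 120
-> return 120

Final answer: 120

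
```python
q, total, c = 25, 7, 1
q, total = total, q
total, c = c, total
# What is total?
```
Trace:
  q=25, total=7, c=1
  q=7, total=25, c=1
  q=7, total=1, c=25

Final answer: 1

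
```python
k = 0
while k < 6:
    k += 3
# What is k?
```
Trace:
  k=0
  k=3
  k=6

Final answer: 6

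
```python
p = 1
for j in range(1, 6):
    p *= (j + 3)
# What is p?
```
Trace:
  p=1
  p=4, j=1
  p=20, j=2
  p=120, j=3
  p=840, j=4
  p=6720, j=5

Final answer: 6720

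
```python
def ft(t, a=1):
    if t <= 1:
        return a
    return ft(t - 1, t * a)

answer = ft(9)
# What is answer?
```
Call trace:
ft(t=9, a=1)
  ft(t=8, a=9)
    ft(t=7, a=72)
      ft(t=6, a=504)
        ft(t=5, a=3024)
          ft(t=4, a=15120)
            ft(t=3, a=60480)
              ft(t=2, a=181440)
                ft(t=1, a=362880)
                -> return 362880
              -> return 362880
            -> return 362880
          -> return 362880
        -> return 362880
      -> return 362880
    -> return 362880
  -> return 362880
-> return 362880

Final answer: 362880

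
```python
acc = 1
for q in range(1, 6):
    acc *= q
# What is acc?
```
Trace:
  acc=1
  acc=1, q=1
  acc=2, q=2
  acc=6, q=3
  acc=24, q=4
  acc=120, q=5

Final answer: 120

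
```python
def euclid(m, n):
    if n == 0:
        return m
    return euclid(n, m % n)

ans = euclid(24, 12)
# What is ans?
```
Call trace:
euclid(m=24, n=12)
  euclid(m=12, n=0)
  -> return 12
-> return 12

Final answer: 12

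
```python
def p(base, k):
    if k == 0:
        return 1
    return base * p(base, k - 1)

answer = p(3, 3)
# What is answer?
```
Call trace:
p(base=3, k=3)
  p(base=3, k=2)
    p(base=3, k=1)
      p(base=3, k=0)
      -> return 1
    -> return 3
  -> return 9
-> return 27

Final answer: 27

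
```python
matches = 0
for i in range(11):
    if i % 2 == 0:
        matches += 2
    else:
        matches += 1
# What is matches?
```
Trace:
  matches=0
  matches=2, i=0
  matches=3, i=1
  matches=5, i=2
  matches=6, i=3
  matches=8, i=4
  matches=9, i=5
  matches=11, i=6
  matches=12, i=7
  matches=14, i=8
  matches=15, i=9
  matches=17, i=10

Final answer: 17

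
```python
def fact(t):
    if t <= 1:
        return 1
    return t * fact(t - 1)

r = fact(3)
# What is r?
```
Call trace:
fact(t=3)
  fact(t=2)
    fact(t=1)
    -> return 1
  -> return 2
-> return 6

Final answer: 6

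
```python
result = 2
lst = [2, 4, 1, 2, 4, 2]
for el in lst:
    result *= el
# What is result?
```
Trace:
  result=2
  result=4, el=2
  result=16, el=4
  result=16, el=1
  result=32, el=2
  result=128, el=4
  result=256, el=2

Final answer: 256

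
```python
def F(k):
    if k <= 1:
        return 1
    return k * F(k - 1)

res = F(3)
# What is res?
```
Call trace:
F(k=3)
  F(k=2)
    F(k=1)
    -> return 1
  -> return 2
-> return 6

Final answer: 6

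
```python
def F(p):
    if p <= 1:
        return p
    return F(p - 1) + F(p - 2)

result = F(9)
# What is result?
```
Call trace (a repeated sub-call is expanded the first time; later identical calls just restate its return value):
F(p=9)
  F(p=8)
    F(p=7)
      F(p=6)
        F(p=5)
          F(p=4)
            F(p=3)
              F(p=2)
                F(p=1)
                -> return 1
                F(p=0)
                -> return 0
              -> return 1
              F(p=1)
              -> return 1
            -> return 2
            F(p=2) -> return 1  (same call as traced above)
          -> return 3
          F(p=3) -> return 2  (same call as traced above)
        -> return 5
        F(p=4) -> return 3  (same call as traced above)
      -> return 8
      F(p=5) -> return 5  (same call as traced above)
    -> return 13
    F(p=6) -> return 8  (same call as traced above)
  -> return 21
  F(p=7) -> return 13  (same call as traced above)
-> return 34

Final answer: 34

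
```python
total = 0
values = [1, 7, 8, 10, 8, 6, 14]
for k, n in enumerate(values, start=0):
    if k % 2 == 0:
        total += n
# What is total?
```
Trace:
  total=0
  total=1, k=0, n=1
  total=1, k=1, n=7
  total=9, k=2, n=8
  total=9, k=3, n=10
  total=17, k=4, n=8
  total=17, k=5, n=6
  total=31, k=6, n=14

Final answer: 31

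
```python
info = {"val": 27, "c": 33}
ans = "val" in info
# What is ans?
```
Trace:
  info={'val': 27, 'c': 33}
  info={'val': 27, 'c': 33}, ans=True

Final answer: True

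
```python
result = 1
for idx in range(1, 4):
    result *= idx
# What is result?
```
Trace:
  result=1
  result=1, idx=1
  result=2, idx=2
  result=6, idx=3

Final answer: 6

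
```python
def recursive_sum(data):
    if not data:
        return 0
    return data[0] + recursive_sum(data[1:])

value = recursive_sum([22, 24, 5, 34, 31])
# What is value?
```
Call trace:
recursive_sum(data=[22, 24, 5, 34, 31])
  recursive_sum(data=[24, 5, 34, 31])
    recursive_sum(data=[5, 34, 31])
      recursive_sum(data=[34, 31])
        recursive_sum(data=[31])
          recursive_sum(data=[])
          -> return 0
        -> return 31
      -> return 65
    -> return 70
  -> return 94
-> return 116

Final answer: 116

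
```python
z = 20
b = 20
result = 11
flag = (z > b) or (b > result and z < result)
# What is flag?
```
Trace:
  z=20
  z=20, b=20
  z=20, b=20, result=11
  z=20, b=20, result=11, flag=False

Final answer: False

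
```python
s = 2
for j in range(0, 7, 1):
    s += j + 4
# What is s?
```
Trace:
  s=2
  s=6, j=0
  s=11, j=1
  s=17, j=2
  s=24, j=3
  s=32, j=4
  s=41, j=5
  s=51, j=6

Final answer: 51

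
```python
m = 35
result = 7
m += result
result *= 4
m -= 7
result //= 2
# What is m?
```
Trace:
  m=35
  m=35, result=7
  m=42, result=7
  m=42, result=28
  m=35, result=28
  m=35, result=14

Final answer: 35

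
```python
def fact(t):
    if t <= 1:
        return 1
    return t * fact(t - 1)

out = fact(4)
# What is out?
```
Call trace:
fact(t=4)
  fact(t=3)
    fact(t=2)
      fact(t=1)
      -> return 1
    -> return 2
  -> return 6
-> return 24

Final answer: 24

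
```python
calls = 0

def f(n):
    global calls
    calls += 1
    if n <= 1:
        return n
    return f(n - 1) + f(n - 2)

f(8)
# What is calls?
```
Call trace (a repeated sub-call is expanded the first time; later identical calls just restate its return value):
f(n=8)
  f(n=7)
    f(n=6)
      f(n=5)
        f(n=4)
          f(n=3)
            f(n=2)
              f(n=1)
              -> return 1
              f(n=0)
              -> return 0
            -> return 1
            f(n=1)
            -> return 1
          -> return 2
          f(n=2) -> return 1  (same call as traced above)
        -> return 3
        f(n=3) -> return 2  (same call as traced above)
      -> return 5
      f(n=4) -> return 3  (same call as traced above)
    -> return 8
    f(n=5) -> return 5  (same call as traced above)
  -> return 13
  f(n=6) -> return 8  (same call as traced above)
-> return 21

calls is incremented once per call, so count the calls in each subtree. Let C(n) = number of calls made by f(n).
C(0) = C(1) = 1 (base case, no recursion); C(n) = 1 + C(n - 1) + C(n - 2) otherwise.
C(2) = 1 + C(1) + C(0) = 1 + 1 + 1 = 3
C(3) = 1 + C(2) + C(1) = 1 + 3 + 1 = 5
C(4) = 1 + C(3) + C(2) = 1 + 5 + 3 = 9
C(5) = 1 + C(4) + C(3) = 1 + 9 + 5 = 15
C(6) = 1 + C(5) + C(4) = 1 + 15 + 9 = 25
C(7) = 1 + C(6) + C(5) = 1 + 25 + 15 = 41
C(8) = 1 + C(7) + C(6) = 1 + 41 + 25 = 67
calls = C(8) = 67

Final answer: 67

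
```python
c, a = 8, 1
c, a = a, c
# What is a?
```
Trace:
  c=8, a=1
  c=1, a=8

Final answer: 8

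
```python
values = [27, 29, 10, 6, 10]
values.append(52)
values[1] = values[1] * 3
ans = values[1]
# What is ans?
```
Trace:
  values=[27, 29, 10, 6, 10]
  values=[27, 29, 10, 6, 10, 52]
  values=[27, 87, 10, 6, 10, 52]
  values=[27, 87, 10, 6, 10, 52], ans=87

Final answer: 87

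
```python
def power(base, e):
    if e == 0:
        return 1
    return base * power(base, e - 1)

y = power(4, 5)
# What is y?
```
Call trace:
power(base=4, e=5)
  power(base=4, e=4)
    power(base=4, e=3)
      power(base=4, e=2)
        power(base=4, e=1)
          power(base=4, e=0)
          -> return 1
        -> return 4
      -> return 16
    -> return 64
  -> return 256
-> return 1024

Final answer: 1024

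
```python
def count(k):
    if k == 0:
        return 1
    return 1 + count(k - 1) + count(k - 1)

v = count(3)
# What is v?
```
Call trace (a repeated sub-call is expanded the first time; later identical calls just restate its return value):
count(k=3)
  count(k=2)
    count(k=1)
      count(k=0)
      -> return 1
      count(k=0)
      -> return 1
    -> return 3
    count(k=1) -> return 3  (same call as traced above)
  -> return 7
  count(k=2) -> return 7  (same call as traced above)
-> return 15

Final answer: 15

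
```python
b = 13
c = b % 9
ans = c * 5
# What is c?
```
Trace:
  b=13
  b=13, c=4
  b=13, c=4, ans=20

Final answer: 4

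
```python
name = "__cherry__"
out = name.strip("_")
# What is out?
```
Trace:
  name='__cherry__'
  name='__cherry__', out='cherry'

Final answer: 'cherry'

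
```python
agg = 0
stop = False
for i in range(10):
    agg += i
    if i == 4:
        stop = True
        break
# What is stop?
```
Trace:
  agg=0
  agg=0, stop=False
  agg=0, stop=False, i=0
  agg=1, stop=False, i=1
  agg=3, stop=False, i=2
  agg=6, stop=False, i=3
  agg=10, stop=True, i=4

Final answer: True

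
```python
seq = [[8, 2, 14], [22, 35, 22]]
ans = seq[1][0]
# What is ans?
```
Trace:
  seq=[[8, 2, 14], [22, 35, 22]]
  seq=[[8, 2, 14], [22, 35, 22]], ans=22

Final answer: 22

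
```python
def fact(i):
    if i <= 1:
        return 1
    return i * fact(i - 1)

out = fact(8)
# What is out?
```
Call trace:
fact(i=8)
  fact(i=7)
    fact(i=6)
      fact(i=5)
        fact(i=4)
          fact(i=3)
            fact(i=2)
              fact(i=1)
              -> return 1
            -> return 2
          -> return 6
        -> return 24
      -> return 120
    -> return 720
  -> return 5040
-> return 40320

Final answer: 40320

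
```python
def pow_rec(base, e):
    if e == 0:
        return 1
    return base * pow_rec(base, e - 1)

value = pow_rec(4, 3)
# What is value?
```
Call trace:
pow_rec(base=4, e=3)
  pow_rec(base=4, e=2)
    pow_rec(base=4, e=1)
      pow_rec(base=4, e=0)
      -> return 1
    -> return 4
  -> return 16
-> return 64

Final answer: 64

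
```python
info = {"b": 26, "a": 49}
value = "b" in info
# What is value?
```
Trace:
  info={'b': 26, 'a': 49}
  info={'b': 26, 'a': 49}, value=True

Final answer: True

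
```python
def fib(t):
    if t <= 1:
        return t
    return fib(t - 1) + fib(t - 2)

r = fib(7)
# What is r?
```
Call trace (a repeated sub-call is expanded the first time; later identical calls just restate its return value):
fib(t=7)
  fib(t=6)
    fib(t=5)
      fib(t=4)
        fib(t=3)
          fib(t=2)
            fib(t=1)
            -> return 1
            fib(t=0)
            -> return 0
          -> return 1
          fib(t=1)
          -> return 1
        -> return 2
        fib(t=2) -> return 1  (same call as traced above)
      -> return 3
      fib(t=3) -> return 2  (same call as traced above)
    -> return 5
    fib(t=4) -> return 3  (same call as traced above)
  -> return 8
  fib(t=5) -> return 5  (same call as traced above)
-> return 13

Final answer: 13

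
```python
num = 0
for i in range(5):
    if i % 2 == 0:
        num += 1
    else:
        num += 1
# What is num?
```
Trace:
  num=0
  num=1, i=0
  num=2, i=1
  num=3, i=2
  num=4, i=3
  num=5, i=4

Final answer: 5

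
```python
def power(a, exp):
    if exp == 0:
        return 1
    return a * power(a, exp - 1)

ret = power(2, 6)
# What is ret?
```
Call trace:
power(a=2, exp=6)
  power(a=2, exp=5)
    power(a=2, exp=4)
      power(a=2, exp=3)
        power(a=2, exp=2)
          power(a=2, exp=1)
            power(a=2, exp=0)
            -> return 1
          -> return 2
        -> return 4
      -> return 8
    -> return 16
  -> return 32
-> return 64

Final answer: 64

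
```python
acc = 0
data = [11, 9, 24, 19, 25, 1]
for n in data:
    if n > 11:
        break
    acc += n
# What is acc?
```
Trace:
  acc=0
  acc=11, n=11
  acc=20, n=9
  acc=20, n=24

Final answer: 20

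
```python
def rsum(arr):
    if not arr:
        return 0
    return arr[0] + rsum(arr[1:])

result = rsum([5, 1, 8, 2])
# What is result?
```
Call trace:
rsum(arr=[5, 1, 8, 2])
  rsum(arr=[1, 8, 2])
    rsum(arr=[8, 2])
      rsum(arr=[2])
        rsum(arr=[])
        -> return 0
      -> return 2
    -> return 10
  -> return 11
-> return 16

Final answer: 16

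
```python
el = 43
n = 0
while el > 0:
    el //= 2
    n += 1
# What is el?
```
Trace:
  el=43
  el=43, n=0
  el=21, n=1
  el=10, n=2
  el=5, n=3
  el=2, n=4
  el=1, n=5
  el=0, n=6

Final answer: 0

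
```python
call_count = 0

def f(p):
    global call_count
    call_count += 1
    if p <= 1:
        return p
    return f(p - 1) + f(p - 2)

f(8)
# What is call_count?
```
Call trace (a repeated sub-call is expanded the first time; later identical calls just restate its return value):
f(p=8)
  f(p=7)
    f(p=6)
      f(p=5)
        f(p=4)
          f(p=3)
            f(p=2)
              f(p=1)
              -> return 1
              f(p=0)
              -> return 0
            -> return 1
            f(p=1)
            -> return 1
          -> return 2
          f(p=2) -> return 1  (same call as traced above)
        -> return 3
        f(p=3) -> return 2  (same call as traced above)
      -> return 5
      f(p=4) -> return 3  (same call as traced above)
    -> return 8
    f(p=5) -> return 5  (same call as traced above)
  -> return 13
  f(p=6) -> return 8  (same call as traced above)
-> return 21

call_count is incremented once per call, so count the calls in each subtree. Let C(p) = number of calls made by f(p).
C(0) = C(1) = 1 (base case, no recursion); C(p) = 1 + C(p - 1) + C(p - 2) otherwise.
C(2) = 1 + C(1) + C(0) = 1 + 1 + 1 = 3
C(3) = 1 + C(2) + C(1) = 1 + 3 + 1 = 5
C(4) = 1 + C(3) + C(2) = 1 + 5 + 3 = 9
C(5) = 1 + C(4) + C(3) = 1 + 9 + 5 = 15
C(6) = 1 + C(5) + C(4) = 1 + 15 + 9 = 25
C(7) = 1 + C(6) + C(5) = 1 + 25 + 15 = 41
C(8) = 1 + C(7) + C(6) = 1 + 41 + 25 = 67
call_count = C(8) = 67

Final answer: 67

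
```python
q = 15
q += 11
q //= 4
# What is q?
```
Trace:
  q=15
  q=26
  q=6

Final answer: 6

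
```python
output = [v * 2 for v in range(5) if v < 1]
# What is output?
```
Trace:
  v=0
  v=1
  v=2
  v=3
  v=4
  output=[0]

Final answer: [0]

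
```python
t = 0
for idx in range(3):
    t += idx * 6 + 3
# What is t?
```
Trace:
  t=0
  t=3, idx=0
  t=12, idx=1
  t=27, idx=2

Final answer: 27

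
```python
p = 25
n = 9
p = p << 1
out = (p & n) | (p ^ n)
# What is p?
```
Trace:
  p=25
  p=25, n=9
  p=50, n=9
  p=50, n=9, out=59

Final answer: 50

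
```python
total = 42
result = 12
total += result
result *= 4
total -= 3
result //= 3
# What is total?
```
Trace:
  total=42
  total=42, result=12
  total=54, result=12
  total=54, result=48
  total=51, result=48
  total=51, result=16

Final answer: 51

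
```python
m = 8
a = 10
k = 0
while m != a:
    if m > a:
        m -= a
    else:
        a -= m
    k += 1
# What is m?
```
Trace:
  m=8
  m=8, a=10
  m=8, a=10, k=0
  m=8, a=2, k=1
  m=6, a=2, k=2
  m=4, a=2, k=3
  m=2, a=2, k=4

Final answer: 2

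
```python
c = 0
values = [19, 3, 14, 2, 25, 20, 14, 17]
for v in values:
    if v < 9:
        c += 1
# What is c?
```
Trace:
  c=0
  c=0, v=19
  c=1, v=3
  c=1, v=14
  c=2, v=2
  c=2, v=25
  c=2, v=20
  c=2, v=14
  c=2, v=17

Final answer: 2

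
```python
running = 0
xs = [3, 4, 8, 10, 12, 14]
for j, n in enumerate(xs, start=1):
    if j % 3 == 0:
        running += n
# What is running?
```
Trace:
  running=0
  running=0, j=1, n=3
  running=0, j=2, n=4
  running=8, j=3, n=8
  running=8, j=4, n=10
  running=8, j=5, n=12
  running=22, j=6, n=14

Final answer: 22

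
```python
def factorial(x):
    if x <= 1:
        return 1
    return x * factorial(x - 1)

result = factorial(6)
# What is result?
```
Call trace:
factorial(x=6)
  factorial(x=5)
    factorial(x=4)
      factorial(x=3)
        factorial(x=2)
          factorial(x=1)
          -> return 1
        -> return 2
      -> return 6
    -> return 24
  -> return 120
-> return 720

Final answer: 720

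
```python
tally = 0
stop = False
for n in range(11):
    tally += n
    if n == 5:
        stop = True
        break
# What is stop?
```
Trace:
  tally=0
  tally=0, stop=False
  tally=0, stop=False, n=0
  tally=1, stop=False, n=1
  tally=3, stop=False, n=2
  tally=6, stop=False, n=3
  tally=10, stop=False, n=4
  tally=15, stop=True, n=5

Final answer: True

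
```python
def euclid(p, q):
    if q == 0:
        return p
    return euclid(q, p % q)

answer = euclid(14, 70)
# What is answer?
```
Call trace:
euclid(p=14, q=70)
  euclid(p=70, q=14)
    euclid(p=14, q=0)
    -> return 14
  -> return 14
-> return 14

Final answer: 14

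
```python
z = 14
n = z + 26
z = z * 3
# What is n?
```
Trace:
  z=14
  z=14, n=40
  z=42, n=40

Final answer: 40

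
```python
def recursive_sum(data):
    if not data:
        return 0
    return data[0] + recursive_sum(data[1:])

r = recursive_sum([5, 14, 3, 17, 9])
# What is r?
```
Call trace:
recursive_sum(data=[5, 14, 3, 17, 9])
  recursive_sum(data=[14, 3, 17, 9])
    recursive_sum(data=[3, 17, 9])
      recursive_sum(data=[17, 9])
        recursive_sum(data=[9])
          recursive_sum(data=[])
          -> return 0
        -> return 9
      -> return 26
    -> return 29
  -> return 43
-> return 48

Final answer: 48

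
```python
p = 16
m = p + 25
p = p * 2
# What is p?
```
Trace:
  p=16
  p=16, m=41
  p=32, m=41

Final answer: 32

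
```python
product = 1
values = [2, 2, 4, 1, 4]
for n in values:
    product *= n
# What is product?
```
Trace:
  product=1
  product=2, n=2
  product=4, n=2
  product=16, n=4
  product=16, n=1
  product=64, n=4

Final answer: 64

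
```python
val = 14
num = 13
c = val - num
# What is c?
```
Trace:
  val=14
  val=14, num=13
  val=14, num=13, c=1

Final answer: 1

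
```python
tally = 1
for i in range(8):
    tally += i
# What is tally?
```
Trace:
  tally=1
  tally=1, i=0
  tally=2, i=1
  tally=4, i=2
  tally=7, i=3
  tally=11, i=4
  tally=16, i=5
  tally=22, i=6
  tally=29, i=7

Final answer: 29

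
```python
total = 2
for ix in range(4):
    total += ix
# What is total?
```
Trace:
  total=2
  total=2, ix=0
  total=3, ix=1
  total=5, ix=2
  total=8, ix=3

Final answer: 8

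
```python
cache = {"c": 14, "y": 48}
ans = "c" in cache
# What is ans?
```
Trace:
  cache={'c': 14, 'y': 48}
  cache={'c': 14, 'y': 48}, ans=True

Final answer: True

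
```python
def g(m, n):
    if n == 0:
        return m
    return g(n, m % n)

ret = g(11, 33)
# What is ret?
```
Call trace:
g(m=11, n=33)
  g(m=33, n=11)
    g(m=11, n=0)
    -> return 11
  -> return 11
-> return 11

Final answer: 11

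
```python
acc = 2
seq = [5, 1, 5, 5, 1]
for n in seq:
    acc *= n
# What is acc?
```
Trace:
  acc=2
  acc=10, n=5
  acc=10, n=1
  acc=50, n=5
  acc=250, n=5
  acc=250, n=1

Final answer: 250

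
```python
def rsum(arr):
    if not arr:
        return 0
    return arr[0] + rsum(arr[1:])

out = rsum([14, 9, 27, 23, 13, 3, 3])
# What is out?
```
Call trace:
rsum(arr=[14, 9, 27, 23, 13, 3, 3])
  rsum(arr=[9, 27, 23, 13, 3, 3])
    rsum(arr=[27, 23, 13, 3, 3])
      rsum(arr=[23, 13, 3, 3])
        rsum(arr=[13, 3, 3])
          rsum(arr=[3, 3])
            rsum(arr=[3])
              rsum(arr=[])
              -> return 0
            -> return 3
          -> return 6
        -> return 19
      -> return 42
    -> return 69
  -> return 78
-> return 92

Final answer: 92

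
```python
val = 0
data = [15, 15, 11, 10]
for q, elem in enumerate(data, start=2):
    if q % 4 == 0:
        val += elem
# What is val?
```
Trace:
  val=0
  val=0, q=2, elem=15
  val=0, q=3, elem=15
  val=11, q=4, elem=11
  val=11, q=5, elem=10

Final answer: 11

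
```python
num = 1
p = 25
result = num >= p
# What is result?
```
Trace:
  num=1
  num=1, p=25
  num=1, p=25, result=False

Final answer: False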